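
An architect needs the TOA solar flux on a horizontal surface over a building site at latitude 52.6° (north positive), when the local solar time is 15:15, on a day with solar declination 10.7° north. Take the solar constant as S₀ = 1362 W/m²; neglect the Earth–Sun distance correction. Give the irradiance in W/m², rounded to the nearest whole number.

737 W/m²

Hour angle H = 15° × (15.25 − 12) = 48.75°.
With φ = 52.6°, δ = 10.7°, H = 48.75°: sin φ sin δ = 0.1475, cos φ cos δ cos H = 0.3935, so cos θ_z = 0.5410.
Top-of-atmosphere irradiance = S₀ cos θ_z = 1362 × 0.5410 = 736.84 W/m².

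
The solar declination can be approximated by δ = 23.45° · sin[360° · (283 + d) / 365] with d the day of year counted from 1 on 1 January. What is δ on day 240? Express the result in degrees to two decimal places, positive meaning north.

+9.60°

360 × (283 + 240) / 365 = 515.836°; sin(515.836°) = 0.4093.
δ = 23.45 × 0.4093 = 9.598° ≈ +9.60°.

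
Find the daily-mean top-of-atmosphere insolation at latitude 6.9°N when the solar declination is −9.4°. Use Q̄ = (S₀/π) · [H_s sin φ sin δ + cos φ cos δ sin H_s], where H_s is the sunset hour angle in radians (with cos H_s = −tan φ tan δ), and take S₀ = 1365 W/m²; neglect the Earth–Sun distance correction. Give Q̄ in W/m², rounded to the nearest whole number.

412 W/m²

cos H_s = −tan(6.9°) · tan(-9.4°) = 0.0200, so H_s = arccos(0.0200) = 88.85°. In radians, H_s = 1.5507.
H_s sin φ sin δ = 1.5507 × 0.1201 × -0.1633 = -0.0304.
cos φ cos δ sin H_s = 0.9928 × 0.9866 × 0.9998 = 0.9793.
Q̄ = (1365/π) × (-0.0304 + 0.9793) = 434.49 × 0.9489 = 412.29 W/m².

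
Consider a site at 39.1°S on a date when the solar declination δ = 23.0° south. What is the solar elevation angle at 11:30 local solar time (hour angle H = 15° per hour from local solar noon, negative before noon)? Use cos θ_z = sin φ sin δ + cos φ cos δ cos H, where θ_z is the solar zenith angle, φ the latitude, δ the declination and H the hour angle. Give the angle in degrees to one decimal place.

72.7°

Hour angle H = 15° × (11.5 − 12) = -7.50°.
cos θ_z = sin(-39.1°) sin(-23.0°) + cos(-39.1°) cos(-23.0°) cos(-7.50°) = 0.2464 + 0.7082 = 0.9546.
θ_z = arccos(0.9546) = 17.33°, so the elevation is 90° − 17.33° = 72.67°.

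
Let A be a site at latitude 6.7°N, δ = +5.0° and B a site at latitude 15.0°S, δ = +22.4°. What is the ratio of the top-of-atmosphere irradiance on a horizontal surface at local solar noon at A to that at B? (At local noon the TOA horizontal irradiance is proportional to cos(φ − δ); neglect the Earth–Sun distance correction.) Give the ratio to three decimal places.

1.258

A: cos θ_z = cos(6.7° − (5.0°)) = 0.9996.
B: cos θ_z = cos(-15.0° − (22.4°)) = 0.7944.
Ratio A/B = 0.9996 / 0.7944 = 1.2583.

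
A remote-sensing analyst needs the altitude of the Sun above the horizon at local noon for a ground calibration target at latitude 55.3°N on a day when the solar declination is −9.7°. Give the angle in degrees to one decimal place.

25.0°

At local solar noon the hour angle is zero, so the elevation is 90° − |φ − δ| = 90° − |55.3° − (-9.7°)| = 90° − 65.0° = 25.0°.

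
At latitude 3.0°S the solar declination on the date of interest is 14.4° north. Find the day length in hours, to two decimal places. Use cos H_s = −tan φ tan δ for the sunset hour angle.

11.90 hours

The sunset hour angle satisfies cos H_s = −tan φ tan δ = 0.0135, giving H_s = 89.23°.
Day length = 2 H_s / 15° h⁻¹ = 178.46° / 15 = 11.897 h.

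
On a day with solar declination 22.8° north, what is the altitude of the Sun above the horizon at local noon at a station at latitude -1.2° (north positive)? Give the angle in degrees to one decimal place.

At local solar noon the hour angle is zero, so the elevation is 90° − |φ − δ| = 90° − |-1.2° − (22.8°)| = 90° − 24.0° = 66.0°.

66.0°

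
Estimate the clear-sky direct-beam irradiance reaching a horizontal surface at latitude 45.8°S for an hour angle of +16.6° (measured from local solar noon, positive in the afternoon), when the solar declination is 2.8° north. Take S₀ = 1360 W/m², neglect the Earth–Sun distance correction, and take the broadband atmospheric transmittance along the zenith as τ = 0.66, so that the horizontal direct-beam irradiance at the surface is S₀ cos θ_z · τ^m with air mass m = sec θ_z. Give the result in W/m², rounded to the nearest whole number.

446 W/m²

cos θ_z = sin φ sin δ + cos φ cos δ cos H = (-0.7169)(0.0488) + (0.6972)(0.9988)(0.9583) = 0.6323.
Air mass m = 1/cos θ_z = 1/0.6323 = 1.582; τ^m = 0.66^1.582 = 0.5182.
Surface direct beam = 1360 × 0.6323 × 0.5182 = 445.61 W/m².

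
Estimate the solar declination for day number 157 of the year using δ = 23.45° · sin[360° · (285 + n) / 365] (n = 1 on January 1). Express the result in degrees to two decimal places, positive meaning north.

+22.75°

360 × (285 + 157) / 365 = 435.945°; sin(435.945°) = 0.9701.
δ = 23.45 × 0.9701 = 22.749° ≈ +22.75°.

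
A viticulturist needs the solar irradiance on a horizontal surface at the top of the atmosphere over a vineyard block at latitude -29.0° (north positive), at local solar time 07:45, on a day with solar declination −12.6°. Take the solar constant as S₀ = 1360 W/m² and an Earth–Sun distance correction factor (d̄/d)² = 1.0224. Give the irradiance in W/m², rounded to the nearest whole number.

Hour angle H = 15° × (7.75 − 12) = -63.75°.
cos θ_z = sin φ sin δ + cos φ cos δ cos H = (-0.4848)(-0.2181) + (0.8746)(0.9759)(0.4423) = 0.4832.
Top-of-atmosphere irradiance = S₀ (d̄/d)² cos θ_z = 1360 × 1.0224 × 0.4832 = 671.87 W/m².

672 W/m²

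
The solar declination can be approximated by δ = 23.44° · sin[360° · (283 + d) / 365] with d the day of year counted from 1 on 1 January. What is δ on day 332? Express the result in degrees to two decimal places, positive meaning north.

-21.51°

360 × (283 + 332) / 365 = 606.575°; sin(606.575°) = -0.9176.
δ = 23.44 × -0.9176 = -21.509° ≈ -21.51°.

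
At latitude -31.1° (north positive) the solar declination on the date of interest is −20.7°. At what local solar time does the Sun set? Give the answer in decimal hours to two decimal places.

The sunset hour angle satisfies cos H_s = −tan φ tan δ = -0.2279, giving H_s = 103.17°.
Sunset is at 12 + H_s/15 = 12 + 6.878 = 18.878 h local solar time.

18.88 h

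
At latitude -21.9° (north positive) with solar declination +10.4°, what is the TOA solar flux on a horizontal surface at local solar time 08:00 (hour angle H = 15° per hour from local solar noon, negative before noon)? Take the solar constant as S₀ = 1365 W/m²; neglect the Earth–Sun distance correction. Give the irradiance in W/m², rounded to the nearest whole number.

531 W/m²

Hour angle H = 15° × (8 − 12) = -60.00°.
cos θ_z = sin(-21.9°) sin(10.4°) + cos(-21.9°) cos(10.4°) cos(-60.00°) = -0.0673 + 0.4563 = 0.3890.
Top-of-atmosphere irradiance = S₀ cos θ_z = 1365 × 0.3890 = 530.99 W/m².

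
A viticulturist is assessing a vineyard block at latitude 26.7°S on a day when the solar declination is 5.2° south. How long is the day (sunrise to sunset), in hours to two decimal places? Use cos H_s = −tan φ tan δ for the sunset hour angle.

cos H_s = −tan(-26.7°) · tan(-5.2°) = -0.0458, so H_s = arccos(-0.0458) = 92.63°.
Day length = 2 H_s / 15° h⁻¹ = 185.26° / 15 = 12.351 h.

12.35 hours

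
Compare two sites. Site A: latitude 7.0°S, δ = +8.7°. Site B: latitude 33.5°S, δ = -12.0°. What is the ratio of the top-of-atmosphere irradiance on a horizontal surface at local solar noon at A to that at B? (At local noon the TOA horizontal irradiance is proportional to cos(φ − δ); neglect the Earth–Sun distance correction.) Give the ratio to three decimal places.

A: cos θ_z = cos(-7.0° − (8.7°)) = 0.9627.
B: cos θ_z = cos(-33.5° − (-12.0°)) = 0.9304.
Ratio A/B = 0.9627 / 0.9304 = 1.0347.

1.035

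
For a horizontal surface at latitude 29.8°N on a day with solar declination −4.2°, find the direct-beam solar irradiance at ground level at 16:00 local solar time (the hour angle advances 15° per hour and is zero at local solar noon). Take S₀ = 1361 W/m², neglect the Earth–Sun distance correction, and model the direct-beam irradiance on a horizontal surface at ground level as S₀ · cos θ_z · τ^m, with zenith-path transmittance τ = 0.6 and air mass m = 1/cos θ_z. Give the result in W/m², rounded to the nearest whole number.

149 W/m²

Hour angle H = 15° × (16 − 12) = 60.00°.
cos θ_z = sin φ sin δ + cos φ cos δ cos H = (0.4970)(-0.0732) + (0.8678)(0.9973)(0.5000) = 0.3963.
Air mass m = 1/cos θ_z = 1/0.3963 = 2.523; τ^m = 0.6^2.523 = 0.2756.
Surface direct beam = 1361 × 0.3963 × 0.2756 = 148.65 W/m².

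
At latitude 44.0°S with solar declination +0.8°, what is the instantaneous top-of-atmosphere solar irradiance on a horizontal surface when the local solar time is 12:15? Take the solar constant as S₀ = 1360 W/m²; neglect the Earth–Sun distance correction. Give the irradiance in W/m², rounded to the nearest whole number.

963 W/m²

Hour angle H = 15° × (12.25 − 12) = 3.75°.
cos θ_z = sin(-44.0°) sin(0.8°) + cos(-44.0°) cos(0.8°) cos(3.75°) = -0.0097 + 0.7177 = 0.7080.
Top-of-atmosphere irradiance = S₀ cos θ_z = 1360 × 0.7080 = 962.88 W/m².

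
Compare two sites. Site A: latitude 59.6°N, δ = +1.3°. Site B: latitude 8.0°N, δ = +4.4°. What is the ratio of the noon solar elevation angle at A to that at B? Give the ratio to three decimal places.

A: 90° − |59.6 − (1.3)| = 31.70°.
B: 90° − |8.0 − (4.4)| = 86.40°.
Ratio A/B = 31.7000 / 86.4000 = 0.3669.

0.367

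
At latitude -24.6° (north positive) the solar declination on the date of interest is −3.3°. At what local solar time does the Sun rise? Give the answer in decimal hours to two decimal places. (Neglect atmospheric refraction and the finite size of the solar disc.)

−tan φ tan δ = −(-0.4578)(-0.0577) = -0.0264; H_s = arccos(-0.0264) = 91.51°.
Sunrise is at 12 − H_s/15 = 12 − 6.101 = 5.899 h local solar time.

5.90 h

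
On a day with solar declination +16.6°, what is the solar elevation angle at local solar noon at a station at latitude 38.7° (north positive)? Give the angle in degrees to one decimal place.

At local solar noon the hour angle is zero, so the elevation is 90° − |φ − δ| = 90° − |38.7° − (16.6°)| = 90° − 22.1° = 67.9°.

67.9°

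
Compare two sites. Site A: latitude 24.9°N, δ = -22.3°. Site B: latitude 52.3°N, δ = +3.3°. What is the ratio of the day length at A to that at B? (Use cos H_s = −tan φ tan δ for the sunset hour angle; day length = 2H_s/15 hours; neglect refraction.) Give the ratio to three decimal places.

0.838

A: H_s = arccos(−tan 24.9° · tan -22.3°) = 79.03°, so 2H_s/15 = 10.5373 h.
B: H_s = arccos(−tan 52.3° · tan 3.3°) = 94.28°, so 2H_s/15 = 12.5707 h.
Ratio A/B = 10.5373 / 12.5707 = 0.8382.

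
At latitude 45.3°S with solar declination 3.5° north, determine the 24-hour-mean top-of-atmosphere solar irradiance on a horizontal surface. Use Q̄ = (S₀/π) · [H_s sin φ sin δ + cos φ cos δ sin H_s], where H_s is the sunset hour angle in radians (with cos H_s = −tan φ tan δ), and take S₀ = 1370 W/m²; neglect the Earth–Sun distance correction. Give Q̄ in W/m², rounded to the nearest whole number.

cos H_s = −tan(-45.3°) · tan(3.5°) = 0.0618, so H_s = arccos(0.0618) = 86.46°. In radians, H_s = 1.5090.
H_s sin φ sin δ = 1.5090 × -0.7108 × 0.0610 = -0.0654.
cos φ cos δ sin H_s = 0.7034 × 0.9981 × 0.9981 = 0.7007.
Q̄ = (1370/π) × (-0.0654 + 0.7007) = 436.08 × 0.6353 = 277.04 W/m².

277 W/m²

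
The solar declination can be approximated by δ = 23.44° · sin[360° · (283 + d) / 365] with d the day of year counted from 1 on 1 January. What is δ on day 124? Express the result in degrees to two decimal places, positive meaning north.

+15.51°

360 × (283 + 124) / 365 = 401.425°; sin(401.425°) = 0.6616.
δ = 23.44 × 0.6616 = 15.508° ≈ +15.51°.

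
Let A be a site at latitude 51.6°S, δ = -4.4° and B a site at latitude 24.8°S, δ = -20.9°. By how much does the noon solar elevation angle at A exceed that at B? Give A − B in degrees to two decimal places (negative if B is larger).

-43.30°

A: 90° − |-51.6 − (-4.4)| = 42.80°.
B: 90° − |-24.8 − (-20.9)| = 86.10°.
A − B = 42.80 − 86.10 = -43.30°.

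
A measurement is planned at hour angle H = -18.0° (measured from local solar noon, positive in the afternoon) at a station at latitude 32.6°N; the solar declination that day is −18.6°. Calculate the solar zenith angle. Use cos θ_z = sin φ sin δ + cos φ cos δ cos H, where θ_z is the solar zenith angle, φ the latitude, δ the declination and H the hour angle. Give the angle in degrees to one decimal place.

54.0°

cos θ_z = sin(32.6°) sin(-18.6°) + cos(32.6°) cos(-18.6°) cos(-18.00°) = -0.1718 + 0.7594 = 0.5876.
θ_z = arccos(0.5876) = 54.01°.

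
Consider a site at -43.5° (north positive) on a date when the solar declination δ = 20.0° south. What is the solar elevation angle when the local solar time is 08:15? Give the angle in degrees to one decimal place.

37.9°

Hour angle H = 15° × (8.25 − 12) = -56.25°.
cos θ_z = sin φ sin δ + cos φ cos δ cos H = (-0.6884)(-0.3420) + (0.7254)(0.9397)(0.5556) = 0.6142.
θ_z = arccos(0.6142) = 52.11°, so the elevation is 90° − 52.11° = 37.89°.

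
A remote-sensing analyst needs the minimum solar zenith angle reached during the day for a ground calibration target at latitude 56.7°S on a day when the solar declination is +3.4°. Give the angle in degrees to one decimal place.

At local solar noon the hour angle is zero, so the zenith angle is |φ − δ| = |-56.7° − (3.4°)| = 60.1°.

60.1°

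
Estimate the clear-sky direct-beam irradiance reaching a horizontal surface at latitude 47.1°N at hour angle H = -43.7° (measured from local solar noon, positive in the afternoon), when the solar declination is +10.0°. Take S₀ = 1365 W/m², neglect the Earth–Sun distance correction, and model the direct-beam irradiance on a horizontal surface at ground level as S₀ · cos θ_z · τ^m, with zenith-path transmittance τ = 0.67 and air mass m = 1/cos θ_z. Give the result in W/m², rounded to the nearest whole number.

434 W/m²

With φ = 47.1°, δ = 10.0°, H = -43.70°: sin φ sin δ = 0.1272, cos φ cos δ cos H = 0.4847, so cos θ_z = 0.6119.
Air mass m = 1/cos θ_z = 1/0.6119 = 1.634; τ^m = 0.67^1.634 = 0.5198.
Surface direct beam = 1365 × 0.6119 × 0.5198 = 434.16 W/m².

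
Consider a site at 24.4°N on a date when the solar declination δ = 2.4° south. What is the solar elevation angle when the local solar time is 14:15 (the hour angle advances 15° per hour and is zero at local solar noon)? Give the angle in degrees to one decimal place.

47.7°

Hour angle H = 15° × (14.25 − 12) = 33.75°.
cos θ_z = sin φ sin δ + cos φ cos δ cos H = (0.4131)(-0.0419) + (0.9107)(0.9991)(0.8315) = 0.7393.
θ_z = arccos(0.7393) = 42.33°, so the elevation is 90° − 42.33° = 47.67°.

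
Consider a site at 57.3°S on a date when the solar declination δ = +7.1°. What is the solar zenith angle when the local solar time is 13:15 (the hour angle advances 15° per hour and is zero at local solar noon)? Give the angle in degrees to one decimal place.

Hour angle H = 15° × (13.25 − 12) = 18.75°.
cos θ_z = sin φ sin δ + cos φ cos δ cos H = (-0.8415)(0.1236) + (0.5402)(0.9923)(0.9469) = 0.4036.
θ_z = arccos(0.4036) = 66.20°.

66.2°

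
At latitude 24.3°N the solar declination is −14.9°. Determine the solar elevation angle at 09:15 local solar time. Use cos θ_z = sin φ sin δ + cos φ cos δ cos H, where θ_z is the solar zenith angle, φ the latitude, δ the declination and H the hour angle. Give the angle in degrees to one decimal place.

Hour angle H = 15° × (9.25 − 12) = -41.25°.
With φ = 24.3°, δ = -14.9°, H = -41.25°: sin φ sin δ = -0.1058, cos φ cos δ cos H = 0.6622, so cos θ_z = 0.5564.
θ_z = arccos(0.5564) = 56.19°, so the elevation is 90° − 56.19° = 33.81°.

33.8°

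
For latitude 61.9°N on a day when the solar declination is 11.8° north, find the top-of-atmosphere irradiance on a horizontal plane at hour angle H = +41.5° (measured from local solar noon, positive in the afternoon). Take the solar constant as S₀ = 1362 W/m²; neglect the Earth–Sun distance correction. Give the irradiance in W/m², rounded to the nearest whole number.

cos θ_z = sin(61.9°) sin(11.8°) + cos(61.9°) cos(11.8°) cos(41.50°) = 0.1804 + 0.3453 = 0.5257.
Top-of-atmosphere irradiance = S₀ cos θ_z = 1362 × 0.5257 = 716.00 W/m².

716 W/m²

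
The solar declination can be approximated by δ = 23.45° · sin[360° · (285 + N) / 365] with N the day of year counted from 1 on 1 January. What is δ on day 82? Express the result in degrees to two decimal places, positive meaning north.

360 × (285 + 82) / 365 = 361.973°; sin(361.973°) = 0.0344.
δ = 23.45 × 0.0344 = 0.807° ≈ +0.81°.

+0.81°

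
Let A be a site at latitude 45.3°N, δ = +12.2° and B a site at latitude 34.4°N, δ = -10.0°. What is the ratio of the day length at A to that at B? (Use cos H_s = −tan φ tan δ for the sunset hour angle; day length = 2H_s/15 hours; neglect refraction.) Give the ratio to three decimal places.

1.235

A: H_s = arccos(−tan 45.3° · tan 12.2°) = 102.62°, so 2H_s/15 = 13.6827 h.
B: H_s = arccos(−tan 34.4° · tan -10.0°) = 83.07°, so 2H_s/15 = 11.0760 h.
Ratio A/B = 13.6827 / 11.0760 = 1.2353.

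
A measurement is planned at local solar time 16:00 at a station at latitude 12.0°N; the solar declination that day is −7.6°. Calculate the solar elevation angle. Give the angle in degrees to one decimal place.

27.2°

Hour angle H = 15° × (16 − 12) = 60.00°.
cos θ_z = sin φ sin δ + cos φ cos δ cos H = (0.2079)(-0.1323) + (0.9781)(0.9912)(0.5000) = 0.4572.
θ_z = arccos(0.4572) = 62.79°, so the elevation is 90° − 62.79° = 27.21°.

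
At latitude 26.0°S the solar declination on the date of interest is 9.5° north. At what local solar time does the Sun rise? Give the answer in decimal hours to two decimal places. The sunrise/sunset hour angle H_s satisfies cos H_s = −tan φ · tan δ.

cos H_s = −tan(-26.0°) · tan(9.5°) = 0.0816, so H_s = arccos(0.0816) = 85.32°.
Sunrise is at 12 − H_s/15 = 12 − 5.688 = 6.312 h local solar time.

6.31 h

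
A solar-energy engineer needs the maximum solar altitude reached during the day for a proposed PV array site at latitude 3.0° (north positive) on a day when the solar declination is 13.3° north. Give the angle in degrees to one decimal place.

79.7°

At local solar noon the hour angle is zero, so the elevation is 90° − |φ − δ| = 90° − |3.0° − (13.3°)| = 90° − 10.3° = 79.7°.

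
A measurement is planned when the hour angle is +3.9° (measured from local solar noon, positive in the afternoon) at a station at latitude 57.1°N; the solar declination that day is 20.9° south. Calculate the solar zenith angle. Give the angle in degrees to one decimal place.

cos θ_z = sin(57.1°) sin(-20.9°) + cos(57.1°) cos(-20.9°) cos(3.90°) = -0.2995 + 0.5063 = 0.2068.
θ_z = arccos(0.2068) = 78.07°.

78.1°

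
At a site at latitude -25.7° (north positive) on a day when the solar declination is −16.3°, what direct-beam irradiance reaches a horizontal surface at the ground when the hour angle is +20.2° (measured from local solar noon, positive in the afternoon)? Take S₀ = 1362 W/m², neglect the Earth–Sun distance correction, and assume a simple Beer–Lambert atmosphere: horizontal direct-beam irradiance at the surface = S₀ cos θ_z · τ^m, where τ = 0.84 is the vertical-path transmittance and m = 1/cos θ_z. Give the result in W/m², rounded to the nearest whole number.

cos θ_z = sin φ sin δ + cos φ cos δ cos H = (-0.4337)(-0.2807) + (0.9011)(0.9598)(0.9385) = 0.9334.
Air mass m = 1/cos θ_z = 1/0.9334 = 1.071; τ^m = 0.84^1.071 = 0.8297.
Surface direct beam = 1362 × 0.9334 × 0.8297 = 1054.79 W/m².

1055 W/m²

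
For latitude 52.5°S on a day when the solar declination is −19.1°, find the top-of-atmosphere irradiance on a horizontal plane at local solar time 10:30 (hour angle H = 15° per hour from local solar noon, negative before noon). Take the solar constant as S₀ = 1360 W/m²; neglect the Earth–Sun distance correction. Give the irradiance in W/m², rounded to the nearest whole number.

Hour angle H = 15° × (10.5 − 12) = -22.50°.
cos θ_z = sin φ sin δ + cos φ cos δ cos H = (-0.7934)(-0.3272) + (0.6088)(0.9449)(0.9239) = 0.7911.
Top-of-atmosphere irradiance = S₀ cos θ_z = 1360 × 0.7911 = 1075.90 W/m².

1076 W/m²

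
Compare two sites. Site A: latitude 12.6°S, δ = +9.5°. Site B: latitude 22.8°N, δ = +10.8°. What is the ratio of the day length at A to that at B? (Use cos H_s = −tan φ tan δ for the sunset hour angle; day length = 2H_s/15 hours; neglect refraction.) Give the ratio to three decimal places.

A: H_s = arccos(−tan -12.6° · tan 9.5°) = 87.86°, so 2H_s/15 = 11.7147 h.
B: H_s = arccos(−tan 22.8° · tan 10.8°) = 94.60°, so 2H_s/15 = 12.6133 h.
Ratio A/B = 11.7147 / 12.6133 = 0.9288.

0.929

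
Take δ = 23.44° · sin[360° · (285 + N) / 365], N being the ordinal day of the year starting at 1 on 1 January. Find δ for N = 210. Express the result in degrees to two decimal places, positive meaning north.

360 × (285 + 210) / 365 = 488.219°; sin(488.219°) = 0.7857.
δ = 23.44 × 0.7857 = 18.417° ≈ +18.42°.

+18.42°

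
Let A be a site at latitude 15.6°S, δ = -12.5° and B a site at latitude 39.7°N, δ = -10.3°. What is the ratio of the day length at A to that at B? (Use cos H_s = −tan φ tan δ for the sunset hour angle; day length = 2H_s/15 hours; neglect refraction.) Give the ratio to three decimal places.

1.150

A: H_s = arccos(−tan -15.6° · tan -12.5°) = 93.55°, so 2H_s/15 = 12.4733 h.
B: H_s = arccos(−tan 39.7° · tan -10.3°) = 81.32°, so 2H_s/15 = 10.8427 h.
Ratio A/B = 12.4733 / 10.8427 = 1.1504.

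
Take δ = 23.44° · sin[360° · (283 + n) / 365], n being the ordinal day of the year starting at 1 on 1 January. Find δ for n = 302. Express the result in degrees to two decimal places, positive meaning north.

360 × (283 + 302) / 365 = 576.986°; sin(576.986°) = -0.6016.
δ = 23.44 × -0.6016 = -14.102° ≈ -14.10°.

-14.10°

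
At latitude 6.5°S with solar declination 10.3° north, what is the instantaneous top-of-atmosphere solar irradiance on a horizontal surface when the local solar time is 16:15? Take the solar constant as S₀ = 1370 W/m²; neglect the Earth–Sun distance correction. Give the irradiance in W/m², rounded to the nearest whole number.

565 W/m²

Hour angle H = 15° × (16.25 − 12) = 63.75°.
cos θ_z = sin(-6.5°) sin(10.3°) + cos(-6.5°) cos(10.3°) cos(63.75°) = -0.0202 + 0.4324 = 0.4122.
Top-of-atmosphere irradiance = S₀ cos θ_z = 1370 × 0.4122 = 564.71 W/m².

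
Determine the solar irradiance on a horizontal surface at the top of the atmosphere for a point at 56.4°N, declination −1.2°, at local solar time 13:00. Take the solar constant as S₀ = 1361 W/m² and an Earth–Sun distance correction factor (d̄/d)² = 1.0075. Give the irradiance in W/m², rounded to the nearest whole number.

Hour angle H = 15° × (13 − 12) = 15.00°.
With φ = 56.4°, δ = -1.2°, H = 15.00°: sin φ sin δ = -0.0174, cos φ cos δ cos H = 0.5344, so cos θ_z = 0.5170.
Top-of-atmosphere irradiance = S₀ (d̄/d)² cos θ_z = 1361 × 1.0075 × 0.5170 = 708.91 W/m².

709 W/m²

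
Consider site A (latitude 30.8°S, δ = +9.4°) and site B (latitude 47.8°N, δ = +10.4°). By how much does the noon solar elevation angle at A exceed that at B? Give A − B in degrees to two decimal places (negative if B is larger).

-2.80°

A: 90° − |-30.8 − (9.4)| = 49.80°.
B: 90° − |47.8 − (10.4)| = 52.60°.
A − B = 49.80 − 52.60 = -2.80°.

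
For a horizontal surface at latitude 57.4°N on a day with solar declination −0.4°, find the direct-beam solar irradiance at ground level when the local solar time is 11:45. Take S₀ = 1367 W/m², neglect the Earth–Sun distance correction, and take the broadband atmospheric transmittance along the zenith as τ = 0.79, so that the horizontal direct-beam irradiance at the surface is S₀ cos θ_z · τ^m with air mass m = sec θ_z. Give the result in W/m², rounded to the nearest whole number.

Hour angle H = 15° × (11.75 − 12) = -3.75°.
cos θ_z = sin φ sin δ + cos φ cos δ cos H = (0.8425)(-0.0070) + (0.5388)(1.0000)(0.9979) = 0.5318.
Air mass m = 1/cos θ_z = 1/0.5318 = 1.880; τ^m = 0.79^1.880 = 0.6420.
Surface direct beam = 1367 × 0.5318 × 0.6420 = 466.72 W/m².

467 W/m²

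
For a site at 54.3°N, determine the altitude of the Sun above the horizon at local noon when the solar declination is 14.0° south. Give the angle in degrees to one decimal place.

At local solar noon the hour angle is zero, so the elevation is 90° − |φ − δ| = 90° − |54.3° − (-14.0°)| = 90° − 68.3° = 21.7°.

21.7°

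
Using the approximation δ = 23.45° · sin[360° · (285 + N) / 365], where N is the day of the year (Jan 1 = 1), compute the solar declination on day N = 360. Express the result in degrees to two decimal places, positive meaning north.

-23.31°

360 × (285 + 360) / 365 = 636.164°; sin(636.164°) = -0.9942.
δ = 23.45 × -0.9942 = -23.314° ≈ -23.31°.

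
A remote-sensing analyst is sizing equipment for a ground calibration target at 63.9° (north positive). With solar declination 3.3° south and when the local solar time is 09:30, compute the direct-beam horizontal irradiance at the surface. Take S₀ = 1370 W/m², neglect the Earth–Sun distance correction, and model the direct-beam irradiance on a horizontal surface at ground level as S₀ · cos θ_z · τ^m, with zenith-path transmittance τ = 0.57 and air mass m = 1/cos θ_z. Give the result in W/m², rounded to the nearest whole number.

Hour angle H = 15° × (9.5 − 12) = -37.50°.
With φ = 63.9°, δ = -3.3°, H = -37.50°: sin φ sin δ = -0.0517, cos φ cos δ cos H = 0.3484, so cos θ_z = 0.2967.
Air mass m = 1/cos θ_z = 1/0.2967 = 3.370; τ^m = 0.57^3.370 = 0.1504.
Surface direct beam = 1370 × 0.2967 × 0.1504 = 61.13 W/m².

61 W/m²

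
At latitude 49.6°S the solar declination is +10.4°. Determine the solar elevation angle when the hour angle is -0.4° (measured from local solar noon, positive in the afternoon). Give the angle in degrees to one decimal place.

cos θ_z = sin φ sin δ + cos φ cos δ cos H = (-0.7615)(0.1805) + (0.6481)(0.9836)(1.0000) = 0.5000.
θ_z = arccos(0.5000) = 60.00°, so the elevation is 90° − 60.00° = 30.00°.

30.0°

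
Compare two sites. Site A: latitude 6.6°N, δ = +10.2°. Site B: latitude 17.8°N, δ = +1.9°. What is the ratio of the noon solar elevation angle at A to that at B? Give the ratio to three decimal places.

A: 90° − |6.6 − (10.2)| = 86.40°.
B: 90° − |17.8 − (1.9)| = 74.10°.
Ratio A/B = 86.4000 / 74.1000 = 1.1660.

1.166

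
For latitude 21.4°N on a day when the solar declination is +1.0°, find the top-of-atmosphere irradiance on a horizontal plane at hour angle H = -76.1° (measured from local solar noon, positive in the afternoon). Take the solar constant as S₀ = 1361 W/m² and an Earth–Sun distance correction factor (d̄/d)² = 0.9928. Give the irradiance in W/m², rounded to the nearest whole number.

With φ = 21.4°, δ = 1.0°, H = -76.10°: sin φ sin δ = 0.0064, cos φ cos δ cos H = 0.2236, so cos θ_z = 0.2300.
Top-of-atmosphere irradiance = S₀ (d̄/d)² cos θ_z = 1361 × 0.9928 × 0.2300 = 310.78 W/m².

311 W/m²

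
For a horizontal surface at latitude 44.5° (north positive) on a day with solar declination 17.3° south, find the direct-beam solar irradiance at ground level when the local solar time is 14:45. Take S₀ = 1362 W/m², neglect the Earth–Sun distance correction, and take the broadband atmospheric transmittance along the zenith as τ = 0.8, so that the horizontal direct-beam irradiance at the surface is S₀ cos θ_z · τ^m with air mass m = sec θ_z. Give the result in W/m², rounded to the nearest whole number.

198 W/m²

Hour angle H = 15° × (14.75 − 12) = 41.25°.
With φ = 44.5°, δ = -17.3°, H = 41.25°: sin φ sin δ = -0.2084, cos φ cos δ cos H = 0.5120, so cos θ_z = 0.3036.
Air mass m = 1/cos θ_z = 1/0.3036 = 3.294; τ^m = 0.8^3.294 = 0.4795.
Surface direct beam = 1362 × 0.3036 × 0.4795 = 198.27 W/m².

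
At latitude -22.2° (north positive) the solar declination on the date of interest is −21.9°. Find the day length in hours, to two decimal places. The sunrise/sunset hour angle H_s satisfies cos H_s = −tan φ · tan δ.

cos H_s = −tan(-22.2°) · tan(-21.9°) = -0.1641, so H_s = arccos(-0.1641) = 99.44°.
Day length = 2 H_s / 15° h⁻¹ = 198.88° / 15 = 13.259 h.

13.26 hours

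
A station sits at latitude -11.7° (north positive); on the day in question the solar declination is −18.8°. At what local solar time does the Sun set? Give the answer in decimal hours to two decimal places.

−tan φ tan δ = −(-0.2071)(-0.3404) = -0.0705; H_s = arccos(-0.0705) = 94.04°.
Sunset is at 12 + H_s/15 = 12 + 6.269 = 18.269 h local solar time.

18.27 h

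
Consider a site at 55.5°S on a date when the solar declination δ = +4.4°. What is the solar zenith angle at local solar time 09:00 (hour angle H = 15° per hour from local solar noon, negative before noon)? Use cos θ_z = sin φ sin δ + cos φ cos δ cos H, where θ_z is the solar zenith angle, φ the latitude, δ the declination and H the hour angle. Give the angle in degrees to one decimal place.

Hour angle H = 15° × (9 − 12) = -45.00°.
With φ = -55.5°, δ = 4.4°, H = -45.00°: sin φ sin δ = -0.0632, cos φ cos δ cos H = 0.3993, so cos θ_z = 0.3361.
θ_z = arccos(0.3361) = 70.36°.

70.4°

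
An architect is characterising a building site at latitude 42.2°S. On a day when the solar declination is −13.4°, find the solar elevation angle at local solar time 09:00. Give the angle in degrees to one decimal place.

41.7°

Hour angle H = 15° × (9 − 12) = -45.00°.
With φ = -42.2°, δ = -13.4°, H = -45.00°: sin φ sin δ = 0.1557, cos φ cos δ cos H = 0.5096, so cos θ_z = 0.6653.
θ_z = arccos(0.6653) = 48.29°, so the elevation is 90° − 48.29° = 41.71°.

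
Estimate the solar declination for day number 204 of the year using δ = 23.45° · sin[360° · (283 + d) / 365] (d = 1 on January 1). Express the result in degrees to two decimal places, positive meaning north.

+20.24°

360 × (283 + 204) / 365 = 480.329°; sin(480.329°) = 0.8631.
δ = 23.45 × 0.8631 = 20.240° ≈ +20.24°.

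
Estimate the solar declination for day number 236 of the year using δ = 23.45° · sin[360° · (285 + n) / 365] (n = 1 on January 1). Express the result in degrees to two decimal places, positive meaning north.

360 × (285 + 236) / 365 = 513.863°; sin(513.863°) = 0.4405.
δ = 23.45 × 0.4405 = 10.330° ≈ +10.33°.

+10.33°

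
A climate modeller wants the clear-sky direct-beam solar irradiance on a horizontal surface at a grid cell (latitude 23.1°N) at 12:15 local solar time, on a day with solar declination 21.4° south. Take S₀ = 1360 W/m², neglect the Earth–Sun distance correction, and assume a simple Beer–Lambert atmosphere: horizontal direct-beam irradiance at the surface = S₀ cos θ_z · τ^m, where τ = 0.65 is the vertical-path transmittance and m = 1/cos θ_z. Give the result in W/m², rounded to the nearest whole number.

528 W/m²

Hour angle H = 15° × (12.25 − 12) = 3.75°.
cos θ_z = sin(23.1°) sin(-21.4°) + cos(23.1°) cos(-21.4°) cos(3.75°) = -0.1432 + 0.8546 = 0.7114.
Air mass m = 1/cos θ_z = 1/0.7114 = 1.406; τ^m = 0.65^1.406 = 0.5457.
Surface direct beam = 1360 × 0.7114 × 0.5457 = 527.97 W/m².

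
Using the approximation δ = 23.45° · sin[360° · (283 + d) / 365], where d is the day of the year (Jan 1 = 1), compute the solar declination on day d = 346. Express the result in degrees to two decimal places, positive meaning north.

360 × (283 + 346) / 365 = 620.384°; sin(620.384°) = -0.9859.
δ = 23.45 × -0.9859 = -23.119° ≈ -23.12°.

-23.12°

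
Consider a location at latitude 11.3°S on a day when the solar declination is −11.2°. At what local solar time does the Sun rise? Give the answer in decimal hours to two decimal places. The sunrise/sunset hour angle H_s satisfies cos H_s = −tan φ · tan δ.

5.85 h

cos H_s = −tan(-11.3°) · tan(-11.2°) = -0.0396, so H_s = arccos(-0.0396) = 92.27°.
Sunrise is at 12 − H_s/15 = 12 − 6.151 = 5.849 h local solar time.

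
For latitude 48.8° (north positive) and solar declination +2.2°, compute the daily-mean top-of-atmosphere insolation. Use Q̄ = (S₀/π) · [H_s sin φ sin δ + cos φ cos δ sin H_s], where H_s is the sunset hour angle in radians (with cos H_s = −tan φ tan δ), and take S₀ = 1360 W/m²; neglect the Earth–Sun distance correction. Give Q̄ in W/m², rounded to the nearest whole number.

cos H_s = −tan(48.8°) · tan(2.2°) = -0.0439, so H_s = arccos(-0.0439) = 92.52°. In radians, H_s = 1.6148.
H_s sin φ sin δ = 1.6148 × 0.7524 × 0.0384 = 0.0467.
cos φ cos δ sin H_s = 0.6587 × 0.9993 × 0.9990 = 0.6576.
Q̄ = (1360/π) × (0.0467 + 0.6576) = 432.90 × 0.7043 = 304.89 W/m².

305 W/m²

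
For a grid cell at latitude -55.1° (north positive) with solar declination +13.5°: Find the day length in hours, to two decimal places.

9.32 hours

cos H_s = −tan(-55.1°) · tan(13.5°) = 0.3441, so H_s = arccos(0.3441) = 69.87°.
Day length = 2 H_s / 15° h⁻¹ = 139.74° / 15 = 9.316 h.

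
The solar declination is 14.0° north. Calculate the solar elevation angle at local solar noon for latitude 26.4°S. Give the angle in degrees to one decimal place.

At local solar noon the hour angle is zero, so the elevation is 90° − |φ − δ| = 90° − |-26.4° − (14.0°)| = 90° − 40.4° = 49.6°.

49.6°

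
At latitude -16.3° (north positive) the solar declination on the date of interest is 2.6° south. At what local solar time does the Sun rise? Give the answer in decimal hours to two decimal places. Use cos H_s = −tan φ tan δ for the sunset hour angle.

5.95 h

The sunset hour angle satisfies cos H_s = −tan φ tan δ = -0.0133, giving H_s = 90.76°.
Sunrise is at 12 − H_s/15 = 12 − 6.051 = 5.949 h local solar time.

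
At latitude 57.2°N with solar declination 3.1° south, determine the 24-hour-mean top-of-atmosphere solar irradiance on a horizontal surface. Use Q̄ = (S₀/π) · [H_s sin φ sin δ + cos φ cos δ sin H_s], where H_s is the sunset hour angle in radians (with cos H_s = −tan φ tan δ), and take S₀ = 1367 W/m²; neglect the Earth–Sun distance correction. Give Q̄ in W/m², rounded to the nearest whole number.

205 W/m²

cos H_s = −tan(57.2°) · tan(-3.1°) = 0.0840, so H_s = arccos(0.0840) = 85.18°. In radians, H_s = 1.4867.
H_s sin φ sin δ = 1.4867 × 0.8406 × -0.0541 = -0.0676.
cos φ cos δ sin H_s = 0.5417 × 0.9985 × 0.9965 = 0.5390.
Q̄ = (1367/π) × (-0.0676 + 0.5390) = 435.13 × 0.4714 = 205.12 W/m².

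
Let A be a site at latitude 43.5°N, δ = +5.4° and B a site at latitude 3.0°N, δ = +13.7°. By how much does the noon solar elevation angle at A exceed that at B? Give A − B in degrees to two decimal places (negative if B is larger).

A: 90° − |43.5 − (5.4)| = 51.90°.
B: 90° − |3.0 − (13.7)| = 79.30°.
A − B = 51.90 − 79.30 = -27.40°.

-27.40°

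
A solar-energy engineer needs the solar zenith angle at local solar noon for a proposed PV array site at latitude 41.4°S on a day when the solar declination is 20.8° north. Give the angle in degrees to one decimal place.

62.2°

At local solar noon the hour angle is zero, so the zenith angle is |φ − δ| = |-41.4° − (20.8°)| = 62.2°.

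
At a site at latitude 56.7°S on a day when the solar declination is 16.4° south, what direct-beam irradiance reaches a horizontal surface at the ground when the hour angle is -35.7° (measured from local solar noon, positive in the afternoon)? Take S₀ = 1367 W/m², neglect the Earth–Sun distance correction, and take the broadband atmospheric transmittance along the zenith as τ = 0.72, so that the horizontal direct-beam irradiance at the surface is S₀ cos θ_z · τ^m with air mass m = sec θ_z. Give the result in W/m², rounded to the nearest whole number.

cos θ_z = sin φ sin δ + cos φ cos δ cos H = (-0.8358)(-0.2823) + (0.5490)(0.9593)(0.8121) = 0.6636.
Air mass m = 1/cos θ_z = 1/0.6636 = 1.507; τ^m = 0.72^1.507 = 0.6095.
Surface direct beam = 1367 × 0.6636 × 0.6095 = 552.90 W/m².

553 W/m²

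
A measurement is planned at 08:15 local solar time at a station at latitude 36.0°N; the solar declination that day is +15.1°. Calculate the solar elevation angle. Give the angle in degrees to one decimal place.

Hour angle H = 15° × (8.25 − 12) = -56.25°.
cos θ_z = sin(36.0°) sin(15.1°) + cos(36.0°) cos(15.1°) cos(-56.25°) = 0.1531 + 0.4339 = 0.5870.
θ_z = arccos(0.5870) = 54.06°, so the elevation is 90° − 54.06° = 35.94°.

35.9°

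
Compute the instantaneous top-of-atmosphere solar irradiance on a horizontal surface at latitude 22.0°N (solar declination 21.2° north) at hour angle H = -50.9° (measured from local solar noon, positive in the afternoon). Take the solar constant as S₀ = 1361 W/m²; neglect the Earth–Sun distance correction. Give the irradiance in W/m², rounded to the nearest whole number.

cos θ_z = sin(22.0°) sin(21.2°) + cos(22.0°) cos(21.2°) cos(-50.90°) = 0.1355 + 0.5452 = 0.6807.
Top-of-atmosphere irradiance = S₀ cos θ_z = 1361 × 0.6807 = 926.43 W/m².

926 W/m²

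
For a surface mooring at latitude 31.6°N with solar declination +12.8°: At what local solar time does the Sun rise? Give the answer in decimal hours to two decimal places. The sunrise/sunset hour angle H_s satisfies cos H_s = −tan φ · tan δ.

5.46 h

−tan φ tan δ = −(0.6152)(0.2272) = -0.1398; H_s = arccos(-0.1398) = 98.04°.
Sunrise is at 12 − H_s/15 = 12 − 6.536 = 5.464 h local solar time.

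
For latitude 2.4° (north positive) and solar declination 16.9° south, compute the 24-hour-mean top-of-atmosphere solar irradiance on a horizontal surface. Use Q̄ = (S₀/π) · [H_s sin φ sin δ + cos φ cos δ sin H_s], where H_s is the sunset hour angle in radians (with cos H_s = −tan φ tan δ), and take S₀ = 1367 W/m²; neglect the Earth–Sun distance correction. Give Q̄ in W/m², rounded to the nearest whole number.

408 W/m²

The sunset hour angle satisfies cos H_s = −tan φ tan δ = 0.0127, giving H_s = 89.27°. In radians, H_s = 1.5581.
H_s sin φ sin δ = 1.5581 × 0.0419 × -0.2907 = -0.0190.
cos φ cos δ sin H_s = 0.9991 × 0.9568 × 0.9999 = 0.9558.
Q̄ = (1367/π) × (-0.0190 + 0.9558) = 435.13 × 0.9368 = 407.63 W/m².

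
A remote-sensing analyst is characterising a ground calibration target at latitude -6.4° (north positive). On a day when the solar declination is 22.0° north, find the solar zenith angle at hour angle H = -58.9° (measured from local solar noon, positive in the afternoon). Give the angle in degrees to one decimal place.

cos θ_z = sin(-6.4°) sin(22.0°) + cos(-6.4°) cos(22.0°) cos(-58.90°) = -0.0418 + 0.4759 = 0.4341.
θ_z = arccos(0.4341) = 64.27°.

64.3°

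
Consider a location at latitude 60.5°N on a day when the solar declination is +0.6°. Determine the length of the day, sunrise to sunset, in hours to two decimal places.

The sunset hour angle satisfies cos H_s = −tan φ tan δ = -0.0185, giving H_s = 91.06°.
Day length = 2 H_s / 15° h⁻¹ = 182.12° / 15 = 12.141 h.

12.14 hours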